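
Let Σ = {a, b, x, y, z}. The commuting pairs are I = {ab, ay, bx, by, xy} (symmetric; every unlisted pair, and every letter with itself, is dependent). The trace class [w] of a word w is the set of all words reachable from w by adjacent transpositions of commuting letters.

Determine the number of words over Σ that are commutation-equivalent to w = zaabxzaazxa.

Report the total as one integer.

4

#0=z has no predecessor
#1=a depends on [0:z]
#2=a depends on [1:a]
#3=b depends on [0:z]
#4=x depends on [2:a]
#5=z depends on [3:b, 4:x]
#6=a depends on [5:z]
#7=a depends on [6:a]
#8=z depends on [7:a]
#9=x depends on [8:z]
#10=a depends on [9:x]
sources: [0:z]
N(rest) = Σ N(rest − s) over sources s of rest; N(one piece) = 1:
  size 1 → [10]=1
  size 2 → [9,10]=1
  size 3 → [8,9,10]=1
  size 4 → [7,8,9,10]=1
  size 5 → [6,7,8,9,10]=1
  size 6 → [5,6,7,8,9,10]=1
  size 7 → [3,5,6,7,8,9,10]=1  [4,5,6,7,8,9,10]=1
  size 8 → [2,4,5,6,7,8,9,10]=1  [3,4,5,6,7,8,9,10]=2
  size 9 → [1,2,4,5,6,7,8,9,10]=1  [2,3,4,5,6,7,8,9,10]=3
  first=0(z) contributes 4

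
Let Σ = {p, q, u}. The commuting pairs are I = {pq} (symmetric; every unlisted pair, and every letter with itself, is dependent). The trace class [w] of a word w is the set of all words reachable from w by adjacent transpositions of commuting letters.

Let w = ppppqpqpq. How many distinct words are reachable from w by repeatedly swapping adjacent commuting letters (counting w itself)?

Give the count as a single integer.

piece 0:p — minimal
piece 1:p rests on {0:p}
piece 2:p rests on {1:p}
piece 3:p rests on {2:p}
piece 4:q — minimal
piece 5:p rests on {3:p}
piece 6:q rests on {4:q}
piece 7:p rests on {5:p}
piece 8:q rests on {6:q}
minimal pieces: {0:p, 4:q}
ways to finish when only these pieces remain (= sum over removing one remaining piece with nothing left below it):
  1 left: {7}→1  {8}→1
  2 left: {5,7}→1  {6,8}→1  {7,8}→2
  3 left: {3,5,7}→1  {4,6,8}→1  {5,7,8}→3  {6,7,8}→3
  4 left: {2,3,5,7}→1  {3,5,7,8}→4  {4,6,7,8}→4  {5,6,7,8}→6
  5 left: {1,2,3,5,7}→1  {2,3,5,7,8}→5  {3,5,6,7,8}→10  {4,5,6,7,8}→10
  6 left: {0,1,2,3,5,7}→1  {1,2,3,5,7,8}→6  {2,3,5,6,7,8}→15  {3,4,5,6,7,8}→20
  7 left: {0,1,2,3,5,7,8}→7  {1,2,3,5,6,7,8}→21  {2,3,4,5,6,7,8}→35
  placing 0:p first → 56 extensions
  placing 4:q first → 28 extensions
total linear extensions = 84

84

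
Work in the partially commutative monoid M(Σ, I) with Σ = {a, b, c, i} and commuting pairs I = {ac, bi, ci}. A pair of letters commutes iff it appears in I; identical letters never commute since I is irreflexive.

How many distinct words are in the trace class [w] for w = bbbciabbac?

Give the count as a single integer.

18

0(b) covers ∅
1(b) covers 0:b
2(b) covers 1:b
3(c) covers 2:b
4(i) covers ∅
5(a) covers 2:b, 4:i
6(b) covers 3:c, 5:a
7(b) covers 6:b
8(a) covers 7:b
9(c) covers 7:b
floor of heap: 0:b, 4:i
completions by unplaced set U, small U first (add the entries for U minus each lowest piece of U):
  |U|=1: {8}:1  {9}:1
  |U|=2: {8,9}:2
  |U|=3: {7,8,9}:2
  |U|=4: {6,7,8,9}:2
  |U|=5: {3,6,7,8,9}:2  {5,6,7,8,9}:2
  |U|=6: {3,5,6,7,8,9}:4  {4,5,6,7,8,9}:2
  |U|=7: {2,3,5,6,7,8,9}:4  {3,4,5,6,7,8,9}:6
  |U|=8: {1,2,3,5,6,7,8,9}:4  {2,3,4,5,6,7,8,9}:10
  start at 0(b): 14
  start at 4(i): 4
sum over floor = 18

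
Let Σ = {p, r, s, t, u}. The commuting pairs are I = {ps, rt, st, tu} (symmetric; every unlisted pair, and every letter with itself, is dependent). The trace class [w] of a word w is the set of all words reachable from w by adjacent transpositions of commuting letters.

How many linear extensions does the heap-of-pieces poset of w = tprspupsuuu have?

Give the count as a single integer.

4

#0=t has no predecessor
#1=p depends on [0:t]
#2=r depends on [1:p]
#3=s depends on [2:r]
#4=p depends on [2:r]
#5=u depends on [3:s, 4:p]
#6=p depends on [5:u]
#7=s depends on [5:u]
#8=u depends on [6:p, 7:s]
#9=u depends on [8:u]
#10=u depends on [9:u]
sources: [0:t]
N(rest) = Σ N(rest − s) over sources s of rest; N(one piece) = 1:
  size 1 → [10]=1
  size 2 → [9,10]=1
  size 3 → [8,9,10]=1
  size 4 → [6,8,9,10]=1  [7,8,9,10]=1
  size 5 → [6,7,8,9,10]=2
  size 6 → [5,6,7,8,9,10]=2
  size 7 → [3,5,6,7,8,9,10]=2  [4,5,6,7,8,9,10]=2
  size 8 → [3,4,5,6,7,8,9,10]=4
  size 9 → [2,3,4,5,6,7,8,9,10]=4
  first=0(t) contributes 4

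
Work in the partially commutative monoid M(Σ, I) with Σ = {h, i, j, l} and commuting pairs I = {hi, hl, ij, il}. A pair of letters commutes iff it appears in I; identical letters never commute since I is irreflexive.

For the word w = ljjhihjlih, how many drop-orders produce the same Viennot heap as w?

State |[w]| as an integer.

0(l) covers ∅
1(j) covers 0:l
2(j) covers 1:j
3(h) covers 2:j
4(i) covers ∅
5(h) covers 3:h
6(j) covers 5:h
7(l) covers 6:j
8(i) covers 4:i
9(h) covers 6:j
floor of heap: 0:l, 4:i
completions by unplaced set U, small U first (add the entries for U minus each lowest piece of U):
  |U|=1: {7}:1  {8}:1  {9}:1
  |U|=2: {4,8}:1  {7,8}:2  {7,9}:2  {8,9}:2
  |U|=3: {4,7,8}:3  {4,8,9}:3  {6,7,9}:2  {7,8,9}:6
  |U|=4: {4,7,8,9}:12  {5,6,7,9}:2  {6,7,8,9}:8
  |U|=5: {3,5,6,7,9}:2  {4,6,7,8,9}:20  {5,6,7,8,9}:10
  |U|=6: {2,3,5,6,7,9}:2  {3,5,6,7,8,9}:12  {4,5,6,7,8,9}:30
  |U|=7: {1,2,3,5,6,7,9}:2  {2,3,5,6,7,8,9}:14  {3,4,5,6,7,8,9}:42
  |U|=8: {0,1,2,3,5,6,7,9}:2  {1,2,3,5,6,7,8,9}:16  {2,3,4,5,6,7,8,9}:56
  start at 0(l): 72
  start at 4(i): 18
sum over floor = 90

90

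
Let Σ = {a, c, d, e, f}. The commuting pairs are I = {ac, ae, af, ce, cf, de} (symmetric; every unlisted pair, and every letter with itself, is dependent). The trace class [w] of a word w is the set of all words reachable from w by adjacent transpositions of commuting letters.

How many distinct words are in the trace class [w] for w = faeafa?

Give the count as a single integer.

20

0(f) covers ∅
1(a) covers ∅
2(e) covers 0:f
3(a) covers 1:a
4(f) covers 2:e
5(a) covers 3:a
floor of heap: 0:f, 1:a
completions by unplaced set U, small U first (add the entries for U minus each lowest piece of U):
  |U|=1: {4}:1  {5}:1
  |U|=2: {2,4}:1  {3,5}:1  {4,5}:2
  |U|=3: {0,2,4}:1  {1,3,5}:1  {2,4,5}:3  {3,4,5}:3
  |U|=4: {0,2,4,5}:4  {1,3,4,5}:4  {2,3,4,5}:6
  start at 0(f): 10
  start at 1(a): 10
sum over floor = 20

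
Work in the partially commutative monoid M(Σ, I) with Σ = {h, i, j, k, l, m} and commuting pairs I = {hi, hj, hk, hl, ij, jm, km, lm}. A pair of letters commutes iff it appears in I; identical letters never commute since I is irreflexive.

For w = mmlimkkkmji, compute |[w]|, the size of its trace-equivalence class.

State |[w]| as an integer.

#0=m has no predecessor
#1=m depends on [0:m]
#2=l has no predecessor
#3=i depends on [1:m, 2:l]
#4=m depends on [3:i]
#5=k depends on [3:i]
#6=k depends on [5:k]
#7=k depends on [6:k]
#8=m depends on [4:m]
#9=j depends on [7:k]
#10=i depends on [7:k, 8:m]
sources: [0:m, 2:l]
N(rest) = Σ N(rest − s) over sources s of rest; N(one piece) = 1:
  size 1 → [9]=1  [10]=1
  size 2 → [8,10]=1  [9,10]=2
  size 3 → [4,8,10]=1  [7,9,10]=2  [8,9,10]=3
  size 4 → [4,8,9,10]=4  [6,7,9,10]=2  [7,8,9,10]=5
  size 5 → [4,7,8,9,10]=9  [5,6,7,9,10]=2  [6,7,8,9,10]=7
  size 6 → [4,6,7,8,9,10]=16  [5,6,7,8,9,10]=9
  size 7 → [4,5,6,7,8,9,10]=25
  size 8 → [3,4,5,6,7,8,9,10]=25
  size 9 → [1,3,4,5,6,7,8,9,10]=25  [2,3,4,5,6,7,8,9,10]=25
  first=0(m) contributes 50
  first=2(l) contributes 25
|[w]| = 75

75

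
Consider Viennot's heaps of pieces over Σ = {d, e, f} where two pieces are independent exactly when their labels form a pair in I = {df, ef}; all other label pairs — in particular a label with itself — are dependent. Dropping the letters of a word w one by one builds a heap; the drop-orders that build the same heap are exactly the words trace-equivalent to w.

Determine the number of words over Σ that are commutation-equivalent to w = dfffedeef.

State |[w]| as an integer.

126

drop 0:d onto floor
drop 1:f onto floor
drop 2:f onto {1:f}
drop 3:f onto {2:f}
drop 4:e onto {0:d}
drop 5:d onto {4:e}
drop 6:e onto {5:d}
drop 7:e onto {6:e}
drop 8:f onto {3:f}
ground layer = {0:d, 1:f}
drop-orders for the pieces not yet dropped (sum over which currently-grounded one goes next):
  1 to go: {7} 1  {8} 1
  2 to go: {3,8} 1  {6,7} 1  {7,8} 2
  3 to go: {2,3,8} 1  {3,7,8} 3  {5,6,7} 1  {6,7,8} 3
  4 to go: {1,2,3,8} 1  {2,3,7,8} 4  {3,6,7,8} 6  {4,5,6,7} 1  {5,6,7,8} 4
  5 to go: {0,4,5,6,7} 1  {1,2,3,7,8} 5  {2,3,6,7,8} 10  {3,5,6,7,8} 10  {4,5,6,7,8} 5
  6 to go: {0,4,5,6,7,8} 6  {1,2,3,6,7,8} 15  {2,3,5,6,7,8} 20  {3,4,5,6,7,8} 15
  7 to go: {0,3,4,5,6,7,8} 21  {1,2,3,5,6,7,8} 35  {2,3,4,5,6,7,8} 35
  if 0:d drops first: 70 orders
  if 1:f drops first: 56 orders
heap linearizations: 126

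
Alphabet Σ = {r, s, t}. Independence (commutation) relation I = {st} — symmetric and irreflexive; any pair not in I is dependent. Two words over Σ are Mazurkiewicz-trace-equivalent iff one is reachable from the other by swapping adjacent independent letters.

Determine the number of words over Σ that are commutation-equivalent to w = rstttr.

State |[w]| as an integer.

drop 0:r onto floor
drop 1:s onto {0:r}
drop 2:t onto {0:r}
drop 3:t onto {2:t}
drop 4:t onto {3:t}
drop 5:r onto {1:s, 4:t}
ground layer = {0:r}
drop-orders for the pieces not yet dropped (sum over which currently-grounded one goes next):
  1 to go: {5} 1
  2 to go: {1,5} 1  {4,5} 1
  3 to go: {1,4,5} 2  {3,4,5} 1
  4 to go: {1,3,4,5} 3  {2,3,4,5} 1
  if 0:r drops first: 4 orders

4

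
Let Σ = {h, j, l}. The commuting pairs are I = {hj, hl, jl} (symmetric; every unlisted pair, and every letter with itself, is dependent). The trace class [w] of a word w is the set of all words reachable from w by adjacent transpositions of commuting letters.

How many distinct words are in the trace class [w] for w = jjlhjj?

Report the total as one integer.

30

#0=j has no predecessor
#1=j depends on [0:j]
#2=l has no predecessor
#3=h has no predecessor
#4=j depends on [1:j]
#5=j depends on [4:j]
sources: [0:j, 2:l, 3:h]
N(rest) = Σ N(rest − s) over sources s of rest; N(one piece) = 1:
  size 1 → [2]=1  [3]=1  [5]=1
  size 2 → [2,3]=2  [2,5]=2  [3,5]=2  [4,5]=1
  size 3 → [1,4,5]=1  [2,3,5]=6  [2,4,5]=3  [3,4,5]=3
  size 4 → [0,1,4,5]=1  [1,2,4,5]=4  [1,3,4,5]=4  [2,3,4,5]=12
  first=0(j) contributes 20
  first=2(l) contributes 5
  first=3(h) contributes 5
|[w]| = 30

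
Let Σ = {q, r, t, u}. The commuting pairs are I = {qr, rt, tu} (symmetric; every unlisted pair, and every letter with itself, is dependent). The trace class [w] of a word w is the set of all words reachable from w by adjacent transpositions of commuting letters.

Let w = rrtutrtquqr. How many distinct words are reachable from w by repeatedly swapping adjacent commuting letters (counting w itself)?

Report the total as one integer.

0(r) covers ∅
1(r) covers 0:r
2(t) covers ∅
3(u) covers 1:r
4(t) covers 2:t
5(r) covers 3:u
6(t) covers 4:t
7(q) covers 3:u, 6:t
8(u) covers 5:r, 7:q
9(q) covers 8:u
10(r) covers 8:u
floor of heap: 0:r, 2:t
completions by unplaced set U, small U first (add the entries for U minus each lowest piece of U):
  |U|=1: {9}:1  {10}:1
  |U|=2: {9,10}:2
  |U|=3: {8,9,10}:2
  |U|=4: {5,8,9,10}:2  {7,8,9,10}:2
  |U|=5: {5,7,8,9,10}:4  {6,7,8,9,10}:2
  |U|=6: {3,5,7,8,9,10}:4  {4,6,7,8,9,10}:2  {5,6,7,8,9,10}:6
  |U|=7: {1,3,5,7,8,9,10}:4  {2,4,6,7,8,9,10}:2  {3,5,6,7,8,9,10}:10  {4,5,6,7,8,9,10}:8
  |U|=8: {0,1,3,5,7,8,9,10}:4  {1,3,5,6,7,8,9,10}:14  {2,4,5,6,7,8,9,10}:10  {3,4,5,6,7,8,9,10}:18
  |U|=9: {0,1,3,5,6,7,8,9,10}:18  {1,3,4,5,6,7,8,9,10}:32  {2,3,4,5,6,7,8,9,10}:28
  start at 0(r): 60
  start at 2(t): 50
sum over floor = 110

110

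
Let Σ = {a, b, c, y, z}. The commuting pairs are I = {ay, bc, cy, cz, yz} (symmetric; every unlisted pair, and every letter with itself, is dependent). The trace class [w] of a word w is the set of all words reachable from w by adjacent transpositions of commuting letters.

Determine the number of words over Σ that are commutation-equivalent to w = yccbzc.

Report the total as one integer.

20

#0=y has no predecessor
#1=c has no predecessor
#2=c depends on [1:c]
#3=b depends on [0:y]
#4=z depends on [3:b]
#5=c depends on [2:c]
sources: [0:y, 1:c]
N(rest) = Σ N(rest − s) over sources s of rest; N(one piece) = 1:
  size 1 → [4]=1  [5]=1
  size 2 → [2,5]=1  [3,4]=1  [4,5]=2
  size 3 → [0,3,4]=1  [1,2,5]=1  [2,4,5]=3  [3,4,5]=3
  size 4 → [0,3,4,5]=4  [1,2,4,5]=4  [2,3,4,5]=6
  first=0(y) contributes 10
  first=1(c) contributes 10
|[w]| = 20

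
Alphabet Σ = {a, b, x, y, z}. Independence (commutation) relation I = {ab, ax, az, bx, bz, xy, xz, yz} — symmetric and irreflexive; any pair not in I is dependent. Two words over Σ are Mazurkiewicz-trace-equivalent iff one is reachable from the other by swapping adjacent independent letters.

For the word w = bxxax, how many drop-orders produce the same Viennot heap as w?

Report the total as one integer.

20

drop 0:b onto floor
drop 1:x onto floor
drop 2:x onto {1:x}
drop 3:a onto floor
drop 4:x onto {2:x}
ground layer = {0:b, 1:x, 3:a}
drop-orders for the pieces not yet dropped (sum over which currently-grounded one goes next):
  1 to go: {0} 1  {3} 1  {4} 1
  2 to go: {0,3} 2  {0,4} 2  {2,4} 1  {3,4} 2
  3 to go: {0,2,4} 3  {0,3,4} 6  {1,2,4} 1  {2,3,4} 3
  if 0:b drops first: 4 orders
  if 1:x drops first: 12 orders
  if 3:a drops first: 4 orders
heap linearizations: 20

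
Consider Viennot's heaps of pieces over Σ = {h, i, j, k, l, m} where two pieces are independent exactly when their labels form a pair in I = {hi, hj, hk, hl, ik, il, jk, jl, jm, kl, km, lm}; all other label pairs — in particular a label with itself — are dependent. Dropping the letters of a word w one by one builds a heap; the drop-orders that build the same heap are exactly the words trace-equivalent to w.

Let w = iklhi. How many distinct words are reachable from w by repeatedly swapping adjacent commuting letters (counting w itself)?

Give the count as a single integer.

60

drop 0:i onto floor
drop 1:k onto floor
drop 2:l onto floor
drop 3:h onto floor
drop 4:i onto {0:i}
ground layer = {0:i, 1:k, 2:l, 3:h}
drop-orders for the pieces not yet dropped (sum over which currently-grounded one goes next):
  1 to go: {1} 1  {2} 1  {3} 1  {4} 1
  2 to go: {0,4} 1  {1,2} 2  {1,3} 2  {1,4} 2  {2,3} 2  {2,4} 2  {3,4} 2
  3 to go: {0,1,4} 3  {0,2,4} 3  {0,3,4} 3  {1,2,3} 6  {1,2,4} 6  {1,3,4} 6  {2,3,4} 6
  if 0:i drops first: 24 orders
  if 1:k drops first: 12 orders
  if 2:l drops first: 12 orders
  if 3:h drops first: 12 orders
heap linearizations: 60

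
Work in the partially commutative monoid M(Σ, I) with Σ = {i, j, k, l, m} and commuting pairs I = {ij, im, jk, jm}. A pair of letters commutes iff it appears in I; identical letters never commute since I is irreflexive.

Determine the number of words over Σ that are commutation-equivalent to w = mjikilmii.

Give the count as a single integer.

0(m) covers ∅
1(j) covers ∅
2(i) covers ∅
3(k) covers 0:m, 2:i
4(i) covers 3:k
5(l) covers 1:j, 4:i
6(m) covers 5:l
7(i) covers 5:l
8(i) covers 7:i
floor of heap: 0:m, 1:j, 2:i
completions by unplaced set U, small U first (add the entries for U minus each lowest piece of U):
  |U|=1: {6}:1  {8}:1
  |U|=2: {6,8}:2  {7,8}:1
  |U|=3: {6,7,8}:3
  |U|=4: {5,6,7,8}:3
  |U|=5: {1,5,6,7,8}:3  {4,5,6,7,8}:3
  |U|=6: {1,4,5,6,7,8}:6  {3,4,5,6,7,8}:3
  |U|=7: {0,3,4,5,6,7,8}:3  {1,3,4,5,6,7,8}:9  {2,3,4,5,6,7,8}:3
  start at 0(m): 12
  start at 1(j): 6
  start at 2(i): 12
sum over floor = 30

30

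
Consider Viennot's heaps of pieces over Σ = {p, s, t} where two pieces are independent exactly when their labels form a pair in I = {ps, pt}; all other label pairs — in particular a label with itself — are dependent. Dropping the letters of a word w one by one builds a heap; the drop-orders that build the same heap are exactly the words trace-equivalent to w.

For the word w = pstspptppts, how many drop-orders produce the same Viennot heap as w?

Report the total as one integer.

#0=p has no predecessor
#1=s has no predecessor
#2=t depends on [1:s]
#3=s depends on [2:t]
#4=p depends on [0:p]
#5=p depends on [4:p]
#6=t depends on [3:s]
#7=p depends on [5:p]
#8=p depends on [7:p]
#9=t depends on [6:t]
#10=s depends on [9:t]
sources: [0:p, 1:s]
N(rest) = Σ N(rest − s) over sources s of rest; N(one piece) = 1:
  size 1 → [8]=1  [10]=1
  size 2 → [7,8]=1  [8,10]=2  [9,10]=1
  size 3 → [5,7,8]=1  [6,9,10]=1  [7,8,10]=3  [8,9,10]=3
  size 4 → [3,6,9,10]=1  [4,5,7,8]=1  [5,7,8,10]=4  [6,8,9,10]=4  [7,8,9,10]=6
  size 5 → [0,4,5,7,8]=1  [2,3,6,9,10]=1  [3,6,8,9,10]=5  [4,5,7,8,10]=5  [5,7,8,9,10]=10  [6,7,8,9,10]=10
  size 6 → [0,4,5,7,8,10]=6  [1,2,3,6,9,10]=1  [2,3,6,8,9,10]=6  [3,6,7,8,9,10]=15  [4,5,7,8,9,10]=15  [5,6,7,8,9,10]=20
  size 7 → [0,4,5,7,8,9,10]=21  [1,2,3,6,8,9,10]=7  [2,3,6,7,8,9,10]=21  [3,5,6,7,8,9,10]=35  [4,5,6,7,8,9,10]=35
  size 8 → [0,4,5,6,7,8,9,10]=56  [1,2,3,6,7,8,9,10]=28  [2,3,5,6,7,8,9,10]=56  [3,4,5,6,7,8,9,10]=70
  size 9 → [0,3,4,5,6,7,8,9,10]=126  [1,2,3,5,6,7,8,9,10]=84  [2,3,4,5,6,7,8,9,10]=126
  first=0(p) contributes 210
  first=1(s) contributes 252
|[w]| = 462

462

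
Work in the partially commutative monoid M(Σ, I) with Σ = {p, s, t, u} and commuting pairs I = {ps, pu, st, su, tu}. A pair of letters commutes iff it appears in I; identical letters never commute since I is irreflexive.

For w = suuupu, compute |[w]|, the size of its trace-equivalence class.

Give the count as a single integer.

30

drop 0:s onto floor
drop 1:u onto floor
drop 2:u onto {1:u}
drop 3:u onto {2:u}
drop 4:p onto floor
drop 5:u onto {3:u}
ground layer = {0:s, 1:u, 4:p}
drop-orders for the pieces not yet dropped (sum over which currently-grounded one goes next):
  1 to go: {0} 1  {4} 1  {5} 1
  2 to go: {0,4} 2  {0,5} 2  {3,5} 1  {4,5} 2
  3 to go: {0,3,5} 3  {0,4,5} 6  {2,3,5} 1  {3,4,5} 3
  4 to go: {0,2,3,5} 4  {0,3,4,5} 12  {1,2,3,5} 1  {2,3,4,5} 4
  if 0:s drops first: 5 orders
  if 1:u drops first: 20 orders
  if 4:p drops first: 5 orders
heap linearizations: 30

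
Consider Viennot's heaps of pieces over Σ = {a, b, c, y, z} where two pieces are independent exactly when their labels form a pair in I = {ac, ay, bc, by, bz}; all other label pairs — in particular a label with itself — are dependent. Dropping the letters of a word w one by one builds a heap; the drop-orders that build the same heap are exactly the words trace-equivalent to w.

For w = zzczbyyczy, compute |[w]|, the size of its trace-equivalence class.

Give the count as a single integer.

drop 0:z onto floor
drop 1:z onto {0:z}
drop 2:c onto {1:z}
drop 3:z onto {2:c}
drop 4:b onto floor
drop 5:y onto {3:z}
drop 6:y onto {5:y}
drop 7:c onto {6:y}
drop 8:z onto {7:c}
drop 9:y onto {8:z}
ground layer = {0:z, 4:b}
drop-orders for the pieces not yet dropped (sum over which currently-grounded one goes next):
  1 to go: {4} 1  {9} 1
  2 to go: {4,9} 2  {8,9} 1
  3 to go: {4,8,9} 3  {7,8,9} 1
  4 to go: {4,7,8,9} 4  {6,7,8,9} 1
  5 to go: {4,6,7,8,9} 5  {5,6,7,8,9} 1
  6 to go: {3,5,6,7,8,9} 1  {4,5,6,7,8,9} 6
  7 to go: {2,3,5,6,7,8,9} 1  {3,4,5,6,7,8,9} 7
  8 to go: {1,2,3,5,6,7,8,9} 1  {2,3,4,5,6,7,8,9} 8
  if 0:z drops first: 9 orders
  if 4:b drops first: 1 orders
heap linearizations: 10

10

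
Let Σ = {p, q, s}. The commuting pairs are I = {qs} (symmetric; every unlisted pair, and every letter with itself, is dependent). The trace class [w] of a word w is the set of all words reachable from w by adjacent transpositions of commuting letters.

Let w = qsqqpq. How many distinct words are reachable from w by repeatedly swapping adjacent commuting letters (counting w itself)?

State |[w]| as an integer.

4

#0=q has no predecessor
#1=s has no predecessor
#2=q depends on [0:q]
#3=q depends on [2:q]
#4=p depends on [1:s, 3:q]
#5=q depends on [4:p]
sources: [0:q, 1:s]
N(rest) = Σ N(rest − s) over sources s of rest; N(one piece) = 1:
  size 1 → [5]=1
  size 2 → [4,5]=1
  size 3 → [1,4,5]=1  [3,4,5]=1
  size 4 → [1,3,4,5]=2  [2,3,4,5]=1
  first=0(q) contributes 3
  first=1(s) contributes 1
|[w]| = 4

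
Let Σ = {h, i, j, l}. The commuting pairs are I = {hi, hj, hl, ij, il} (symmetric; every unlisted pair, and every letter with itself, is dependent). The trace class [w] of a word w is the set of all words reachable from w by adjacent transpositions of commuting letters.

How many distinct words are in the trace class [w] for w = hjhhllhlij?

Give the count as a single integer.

drop 0:h onto floor
drop 1:j onto floor
drop 2:h onto {0:h}
drop 3:h onto {2:h}
drop 4:l onto {1:j}
drop 5:l onto {4:l}
drop 6:h onto {3:h}
drop 7:l onto {5:l}
drop 8:i onto floor
drop 9:j onto {7:l}
ground layer = {0:h, 1:j, 8:i}
drop-orders for the pieces not yet dropped (sum over which currently-grounded one goes next):
  1 to go: {6} 1  {8} 1  {9} 1
  2 to go: {3,6} 1  {6,8} 2  {6,9} 2  {7,9} 1  {8,9} 2
  3 to go: {2,3,6} 1  {3,6,8} 3  {3,6,9} 3  {5,7,9} 1  {6,7,9} 3  {6,8,9} 6  {7,8,9} 3
  4 to go: {0,2,3,6} 1  {2,3,6,8} 4  {2,3,6,9} 4  {3,6,7,9} 6  {3,6,8,9} 12  {4,5,7,9} 1  {5,6,7,9} 4  {5,7,8,9} 4  {6,7,8,9} 12
  5 to go: {0,2,3,6,8} 5  {0,2,3,6,9} 5  {1,4,5,7,9} 1  {2,3,6,7,9} 10  {2,3,6,8,9} 20  {3,5,6,7,9} 10  {3,6,7,8,9} 30  {4,5,6,7,9} 5  {4,5,7,8,9} 5  {5,6,7,8,9} 20
  6 to go: {0,2,3,6,7,9} 15  {0,2,3,6,8,9} 30  {1,4,5,6,7,9} 6  {1,4,5,7,8,9} 6  {2,3,5,6,7,9} 20  {2,3,6,7,8,9} 60  {3,4,5,6,7,9} 15  {3,5,6,7,8,9} 60  {4,5,6,7,8,9} 30
  7 to go: {0,2,3,5,6,7,9} 35  {0,2,3,6,7,8,9} 105  {1,3,4,5,6,7,9} 21  {1,4,5,6,7,8,9} 42  {2,3,4,5,6,7,9} 35  {2,3,5,6,7,8,9} 140  {3,4,5,6,7,8,9} 105
  8 to go: {0,2,3,4,5,6,7,9} 70  {0,2,3,5,6,7,8,9} 280  {1,2,3,4,5,6,7,9} 56  {1,3,4,5,6,7,8,9} 168  {2,3,4,5,6,7,8,9} 280
  if 0:h drops first: 504 orders
  if 1:j drops first: 630 orders
  if 8:i drops first: 126 orders
heap linearizations: 1260

1260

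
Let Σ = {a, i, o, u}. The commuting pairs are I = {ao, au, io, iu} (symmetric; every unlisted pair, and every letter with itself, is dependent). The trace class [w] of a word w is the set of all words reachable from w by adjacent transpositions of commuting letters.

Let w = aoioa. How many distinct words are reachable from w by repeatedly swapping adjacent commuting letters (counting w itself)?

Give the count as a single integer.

10

drop 0:a onto floor
drop 1:o onto floor
drop 2:i onto {0:a}
drop 3:o onto {1:o}
drop 4:a onto {2:i}
ground layer = {0:a, 1:o}
drop-orders for the pieces not yet dropped (sum over which currently-grounded one goes next):
  1 to go: {3} 1  {4} 1
  2 to go: {1,3} 1  {2,4} 1  {3,4} 2
  3 to go: {0,2,4} 1  {1,3,4} 3  {2,3,4} 3
  if 0:a drops first: 6 orders
  if 1:o drops first: 4 orders
heap linearizations: 10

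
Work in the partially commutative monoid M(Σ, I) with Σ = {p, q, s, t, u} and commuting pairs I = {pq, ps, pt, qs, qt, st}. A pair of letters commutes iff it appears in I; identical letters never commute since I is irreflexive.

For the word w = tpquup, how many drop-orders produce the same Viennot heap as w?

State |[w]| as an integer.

piece 0:t — minimal
piece 1:p — minimal
piece 2:q — minimal
piece 3:u rests on {0:t, 1:p, 2:q}
piece 4:u rests on {3:u}
piece 5:p rests on {4:u}
minimal pieces: {0:t, 1:p, 2:q}
ways to finish when only these pieces remain (= sum over removing one remaining piece with nothing left below it):
  1 left: {5}→1
  2 left: {4,5}→1
  3 left: {3,4,5}→1
  4 left: {0,3,4,5}→1  {1,3,4,5}→1  {2,3,4,5}→1
  placing 0:t first → 2 extensions
  placing 1:p first → 2 extensions
  placing 2:q first → 2 extensions
total linear extensions = 6

6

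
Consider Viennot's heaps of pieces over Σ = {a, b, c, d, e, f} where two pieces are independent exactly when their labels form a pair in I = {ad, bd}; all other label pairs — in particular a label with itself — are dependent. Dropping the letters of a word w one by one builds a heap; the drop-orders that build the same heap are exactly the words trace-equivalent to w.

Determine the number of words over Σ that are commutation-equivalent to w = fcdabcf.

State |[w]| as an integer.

drop 0:f onto floor
drop 1:c onto {0:f}
drop 2:d onto {1:c}
drop 3:a onto {1:c}
drop 4:b onto {3:a}
drop 5:c onto {2:d, 4:b}
drop 6:f onto {5:c}
ground layer = {0:f}
drop-orders for the pieces not yet dropped (sum over which currently-grounded one goes next):
  1 to go: {6} 1
  2 to go: {5,6} 1
  3 to go: {2,5,6} 1  {4,5,6} 1
  4 to go: {2,4,5,6} 2  {3,4,5,6} 1
  5 to go: {2,3,4,5,6} 3
  if 0:f drops first: 3 orders

3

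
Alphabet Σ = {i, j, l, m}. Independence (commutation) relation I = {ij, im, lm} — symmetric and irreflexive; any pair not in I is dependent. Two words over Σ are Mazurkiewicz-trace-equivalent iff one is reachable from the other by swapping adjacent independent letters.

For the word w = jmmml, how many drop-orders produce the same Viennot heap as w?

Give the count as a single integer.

#0=j has no predecessor
#1=m depends on [0:j]
#2=m depends on [1:m]
#3=m depends on [2:m]
#4=l depends on [0:j]
sources: [0:j]
N(rest) = Σ N(rest − s) over sources s of rest; N(one piece) = 1:
  size 1 → [3]=1  [4]=1
  size 2 → [2,3]=1  [3,4]=2
  size 3 → [1,2,3]=1  [2,3,4]=3
  first=0(j) contributes 4

4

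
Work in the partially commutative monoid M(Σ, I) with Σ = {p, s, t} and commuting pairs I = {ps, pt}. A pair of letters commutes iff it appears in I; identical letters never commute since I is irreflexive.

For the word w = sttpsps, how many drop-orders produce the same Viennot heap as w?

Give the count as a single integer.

0(s) covers ∅
1(t) covers 0:s
2(t) covers 1:t
3(p) covers ∅
4(s) covers 2:t
5(p) covers 3:p
6(s) covers 4:s
floor of heap: 0:s, 3:p
completions by unplaced set U, small U first (add the entries for U minus each lowest piece of U):
  |U|=1: {5}:1  {6}:1
  |U|=2: {3,5}:1  {4,6}:1  {5,6}:2
  |U|=3: {2,4,6}:1  {3,5,6}:3  {4,5,6}:3
  |U|=4: {1,2,4,6}:1  {2,4,5,6}:4  {3,4,5,6}:6
  |U|=5: {0,1,2,4,6}:1  {1,2,4,5,6}:5  {2,3,4,5,6}:10
  start at 0(s): 15
  start at 3(p): 6
sum over floor = 21

21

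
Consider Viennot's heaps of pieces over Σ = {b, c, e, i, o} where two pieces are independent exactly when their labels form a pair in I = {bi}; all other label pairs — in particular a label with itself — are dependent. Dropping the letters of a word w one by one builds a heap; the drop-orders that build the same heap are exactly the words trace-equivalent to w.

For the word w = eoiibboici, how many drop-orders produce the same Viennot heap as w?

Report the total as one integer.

drop 0:e onto floor
drop 1:o onto {0:e}
drop 2:i onto {1:o}
drop 3:i onto {2:i}
drop 4:b onto {1:o}
drop 5:b onto {4:b}
drop 6:o onto {3:i, 5:b}
drop 7:i onto {6:o}
drop 8:c onto {7:i}
drop 9:i onto {8:c}
ground layer = {0:e}
drop-orders for the pieces not yet dropped (sum over which currently-grounded one goes next):
  1 to go: {9} 1
  2 to go: {8,9} 1
  3 to go: {7,8,9} 1
  4 to go: {6,7,8,9} 1
  5 to go: {3,6,7,8,9} 1  {5,6,7,8,9} 1
  6 to go: {2,3,6,7,8,9} 1  {3,5,6,7,8,9} 2  {4,5,6,7,8,9} 1
  7 to go: {2,3,5,6,7,8,9} 3  {3,4,5,6,7,8,9} 3
  8 to go: {2,3,4,5,6,7,8,9} 6
  if 0:e drops first: 6 orders

6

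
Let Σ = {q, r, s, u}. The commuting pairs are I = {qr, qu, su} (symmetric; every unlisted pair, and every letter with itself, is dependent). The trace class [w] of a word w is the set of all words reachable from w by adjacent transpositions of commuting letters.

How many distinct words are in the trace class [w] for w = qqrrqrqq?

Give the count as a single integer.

#0=q has no predecessor
#1=q depends on [0:q]
#2=r has no predecessor
#3=r depends on [2:r]
#4=q depends on [1:q]
#5=r depends on [3:r]
#6=q depends on [4:q]
#7=q depends on [6:q]
sources: [0:q, 2:r]
N(rest) = Σ N(rest − s) over sources s of rest; N(one piece) = 1:
  size 1 → [5]=1  [7]=1
  size 2 → [3,5]=1  [5,7]=2  [6,7]=1
  size 3 → [2,3,5]=1  [3,5,7]=3  [4,6,7]=1  [5,6,7]=3
  size 4 → [1,4,6,7]=1  [2,3,5,7]=4  [3,5,6,7]=6  [4,5,6,7]=4
  size 5 → [0,1,4,6,7]=1  [1,4,5,6,7]=5  [2,3,5,6,7]=10  [3,4,5,6,7]=10
  size 6 → [0,1,4,5,6,7]=6  [1,3,4,5,6,7]=15  [2,3,4,5,6,7]=20
  first=0(q) contributes 35
  first=2(r) contributes 21
|[w]| = 56

56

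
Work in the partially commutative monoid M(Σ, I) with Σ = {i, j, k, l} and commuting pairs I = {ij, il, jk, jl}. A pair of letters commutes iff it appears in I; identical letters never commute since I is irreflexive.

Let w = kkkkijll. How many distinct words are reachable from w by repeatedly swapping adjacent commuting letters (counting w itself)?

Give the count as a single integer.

24

drop 0:k onto floor
drop 1:k onto {0:k}
drop 2:k onto {1:k}
drop 3:k onto {2:k}
drop 4:i onto {3:k}
drop 5:j onto floor
drop 6:l onto {3:k}
drop 7:l onto {6:l}
ground layer = {0:k, 5:j}
drop-orders for the pieces not yet dropped (sum over which currently-grounded one goes next):
  1 to go: {4} 1  {5} 1  {7} 1
  2 to go: {4,5} 2  {4,7} 2  {5,7} 2  {6,7} 1
  3 to go: {4,5,7} 6  {4,6,7} 3  {5,6,7} 3
  4 to go: {3,4,6,7} 3  {4,5,6,7} 12
  5 to go: {2,3,4,6,7} 3  {3,4,5,6,7} 15
  6 to go: {1,2,3,4,6,7} 3  {2,3,4,5,6,7} 18
  if 0:k drops first: 21 orders
  if 5:j drops first: 3 orders
heap linearizations: 24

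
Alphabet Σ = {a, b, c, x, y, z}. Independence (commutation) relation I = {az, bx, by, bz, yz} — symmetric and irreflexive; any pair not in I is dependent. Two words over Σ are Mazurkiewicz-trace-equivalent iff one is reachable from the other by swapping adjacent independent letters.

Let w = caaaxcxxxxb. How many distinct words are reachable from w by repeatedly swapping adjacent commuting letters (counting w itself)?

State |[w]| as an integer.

#0=c has no predecessor
#1=a depends on [0:c]
#2=a depends on [1:a]
#3=a depends on [2:a]
#4=x depends on [3:a]
#5=c depends on [4:x]
#6=x depends on [5:c]
#7=x depends on [6:x]
#8=x depends on [7:x]
#9=x depends on [8:x]
#10=b depends on [5:c]
sources: [0:c]
N(rest) = Σ N(rest − s) over sources s of rest; N(one piece) = 1:
  size 1 → [9]=1  [10]=1
  size 2 → [8,9]=1  [9,10]=2
  size 3 → [7,8,9]=1  [8,9,10]=3
  size 4 → [6,7,8,9]=1  [7,8,9,10]=4
  size 5 → [6,7,8,9,10]=5
  size 6 → [5,6,7,8,9,10]=5
  size 7 → [4,5,6,7,8,9,10]=5
  size 8 → [3,4,5,6,7,8,9,10]=5
  size 9 → [2,3,4,5,6,7,8,9,10]=5
  first=0(c) contributes 5

5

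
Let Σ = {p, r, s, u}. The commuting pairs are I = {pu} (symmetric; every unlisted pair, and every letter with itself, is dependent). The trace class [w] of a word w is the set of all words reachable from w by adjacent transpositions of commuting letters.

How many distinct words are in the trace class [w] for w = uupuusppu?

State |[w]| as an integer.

15

drop 0:u onto floor
drop 1:u onto {0:u}
drop 2:p onto floor
drop 3:u onto {1:u}
drop 4:u onto {3:u}
drop 5:s onto {2:p, 4:u}
drop 6:p onto {5:s}
drop 7:p onto {6:p}
drop 8:u onto {5:s}
ground layer = {0:u, 2:p}
drop-orders for the pieces not yet dropped (sum over which currently-grounded one goes next):
  1 to go: {7} 1  {8} 1
  2 to go: {6,7} 1  {7,8} 2
  3 to go: {6,7,8} 3
  4 to go: {5,6,7,8} 3
  5 to go: {2,5,6,7,8} 3  {4,5,6,7,8} 3
  6 to go: {2,4,5,6,7,8} 6  {3,4,5,6,7,8} 3
  7 to go: {1,3,4,5,6,7,8} 3  {2,3,4,5,6,7,8} 9
  if 0:u drops first: 12 orders
  if 2:p drops first: 3 orders
heap linearizations: 15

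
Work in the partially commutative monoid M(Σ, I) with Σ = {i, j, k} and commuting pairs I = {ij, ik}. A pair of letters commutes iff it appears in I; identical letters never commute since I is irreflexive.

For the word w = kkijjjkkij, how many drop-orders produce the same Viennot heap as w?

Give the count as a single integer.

drop 0:k onto floor
drop 1:k onto {0:k}
drop 2:i onto floor
drop 3:j onto {1:k}
drop 4:j onto {3:j}
drop 5:j onto {4:j}
drop 6:k onto {5:j}
drop 7:k onto {6:k}
drop 8:i onto {2:i}
drop 9:j onto {7:k}
ground layer = {0:k, 2:i}
drop-orders for the pieces not yet dropped (sum over which currently-grounded one goes next):
  1 to go: {8} 1  {9} 1
  2 to go: {2,8} 1  {7,9} 1  {8,9} 2
  3 to go: {2,8,9} 3  {6,7,9} 1  {7,8,9} 3
  4 to go: {2,7,8,9} 6  {5,6,7,9} 1  {6,7,8,9} 4
  5 to go: {2,6,7,8,9} 10  {4,5,6,7,9} 1  {5,6,7,8,9} 5
  6 to go: {2,5,6,7,8,9} 15  {3,4,5,6,7,9} 1  {4,5,6,7,8,9} 6
  7 to go: {1,3,4,5,6,7,9} 1  {2,4,5,6,7,8,9} 21  {3,4,5,6,7,8,9} 7
  8 to go: {0,1,3,4,5,6,7,9} 1  {1,3,4,5,6,7,8,9} 8  {2,3,4,5,6,7,8,9} 28
  if 0:k drops first: 36 orders
  if 2:i drops first: 9 orders
heap linearizations: 45

45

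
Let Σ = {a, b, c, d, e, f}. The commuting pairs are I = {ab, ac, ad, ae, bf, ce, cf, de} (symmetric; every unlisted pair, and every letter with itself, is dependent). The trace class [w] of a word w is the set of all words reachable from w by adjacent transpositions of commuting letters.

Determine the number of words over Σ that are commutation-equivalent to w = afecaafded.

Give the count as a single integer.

#0=a has no predecessor
#1=f depends on [0:a]
#2=e depends on [1:f]
#3=c has no predecessor
#4=a depends on [1:f]
#5=a depends on [4:a]
#6=f depends on [2:e, 5:a]
#7=d depends on [3:c, 6:f]
#8=e depends on [6:f]
#9=d depends on [7:d]
sources: [0:a, 3:c]
N(rest) = Σ N(rest − s) over sources s of rest; N(one piece) = 1:
  size 1 → [8]=1  [9]=1
  size 2 → [7,9]=1  [8,9]=2
  size 3 → [3,7,9]=1  [7,8,9]=3
  size 4 → [3,7,8,9]=4  [6,7,8,9]=3
  size 5 → [2,6,7,8,9]=3  [3,6,7,8,9]=7  [5,6,7,8,9]=3
  size 6 → [2,3,6,7,8,9]=10  [2,5,6,7,8,9]=6  [3,5,6,7,8,9]=10  [4,5,6,7,8,9]=3
  size 7 → [2,3,5,6,7,8,9]=26  [2,4,5,6,7,8,9]=9  [3,4,5,6,7,8,9]=13
  size 8 → [1,2,4,5,6,7,8,9]=9  [2,3,4,5,6,7,8,9]=48
  first=0(a) contributes 57
  first=3(c) contributes 9
|[w]| = 66

66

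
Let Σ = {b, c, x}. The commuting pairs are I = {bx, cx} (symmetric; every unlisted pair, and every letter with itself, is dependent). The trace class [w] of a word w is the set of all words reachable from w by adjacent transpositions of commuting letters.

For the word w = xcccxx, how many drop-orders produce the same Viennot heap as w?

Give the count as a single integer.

drop 0:x onto floor
drop 1:c onto floor
drop 2:c onto {1:c}
drop 3:c onto {2:c}
drop 4:x onto {0:x}
drop 5:x onto {4:x}
ground layer = {0:x, 1:c}
drop-orders for the pieces not yet dropped (sum over which currently-grounded one goes next):
  1 to go: {3} 1  {5} 1
  2 to go: {2,3} 1  {3,5} 2  {4,5} 1
  3 to go: {0,4,5} 1  {1,2,3} 1  {2,3,5} 3  {3,4,5} 3
  4 to go: {0,3,4,5} 4  {1,2,3,5} 4  {2,3,4,5} 6
  if 0:x drops first: 10 orders
  if 1:c drops first: 10 orders
heap linearizations: 20

20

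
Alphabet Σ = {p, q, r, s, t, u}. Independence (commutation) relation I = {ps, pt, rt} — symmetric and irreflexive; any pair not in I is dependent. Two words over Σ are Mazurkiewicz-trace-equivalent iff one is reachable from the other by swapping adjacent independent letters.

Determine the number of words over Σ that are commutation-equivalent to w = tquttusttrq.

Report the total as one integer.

3

drop 0:t onto floor
drop 1:q onto {0:t}
drop 2:u onto {1:q}
drop 3:t onto {2:u}
drop 4:t onto {3:t}
drop 5:u onto {4:t}
drop 6:s onto {5:u}
drop 7:t onto {6:s}
drop 8:t onto {7:t}
drop 9:r onto {6:s}
drop 10:q onto {8:t, 9:r}
ground layer = {0:t}
drop-orders for the pieces not yet dropped (sum over which currently-grounded one goes next):
  1 to go: {10} 1
  2 to go: {8,10} 1  {9,10} 1
  3 to go: {7,8,10} 1  {8,9,10} 2
  4 to go: {7,8,9,10} 3
  5 to go: {6,7,8,9,10} 3
  6 to go: {5,6,7,8,9,10} 3
  7 to go: {4,5,6,7,8,9,10} 3
  8 to go: {3,4,5,6,7,8,9,10} 3
  9 to go: {2,3,4,5,6,7,8,9,10} 3
  if 0:t drops first: 3 orders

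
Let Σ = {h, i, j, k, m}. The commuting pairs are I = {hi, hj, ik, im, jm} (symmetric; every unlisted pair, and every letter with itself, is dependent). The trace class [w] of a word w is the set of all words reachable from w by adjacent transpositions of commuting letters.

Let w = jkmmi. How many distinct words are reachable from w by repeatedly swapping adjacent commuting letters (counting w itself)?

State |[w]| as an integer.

4

piece 0:j — minimal
piece 1:k rests on {0:j}
piece 2:m rests on {1:k}
piece 3:m rests on {2:m}
piece 4:i rests on {0:j}
minimal pieces: {0:j}
ways to finish when only these pieces remain (= sum over removing one remaining piece with nothing left below it):
  1 left: {3}→1  {4}→1
  2 left: {2,3}→1  {3,4}→2
  3 left: {1,2,3}→1  {2,3,4}→3
  placing 0:j first → 4 extensions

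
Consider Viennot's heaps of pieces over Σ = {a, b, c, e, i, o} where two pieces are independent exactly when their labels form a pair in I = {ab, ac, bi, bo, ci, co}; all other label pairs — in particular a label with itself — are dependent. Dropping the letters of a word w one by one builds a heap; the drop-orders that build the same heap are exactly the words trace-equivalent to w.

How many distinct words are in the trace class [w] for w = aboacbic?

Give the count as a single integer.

70

piece 0:a — minimal
piece 1:b — minimal
piece 2:o rests on {0:a}
piece 3:a rests on {2:o}
piece 4:c rests on {1:b}
piece 5:b rests on {4:c}
piece 6:i rests on {3:a}
piece 7:c rests on {5:b}
minimal pieces: {0:a, 1:b}
ways to finish when only these pieces remain (= sum over removing one remaining piece with nothing left below it):
  1 left: {6}→1  {7}→1
  2 left: {3,6}→1  {5,7}→1  {6,7}→2
  3 left: {2,3,6}→1  {3,6,7}→3  {4,5,7}→1  {5,6,7}→3
  4 left: {0,2,3,6}→1  {1,4,5,7}→1  {2,3,6,7}→4  {3,5,6,7}→6  {4,5,6,7}→4
  5 left: {0,2,3,6,7}→5  {1,4,5,6,7}→5  {2,3,5,6,7}→10  {3,4,5,6,7}→10
  6 left: {0,2,3,5,6,7}→15  {1,3,4,5,6,7}→15  {2,3,4,5,6,7}→20
  placing 0:a first → 35 extensions
  placing 1:b first → 35 extensions
total linear extensions = 70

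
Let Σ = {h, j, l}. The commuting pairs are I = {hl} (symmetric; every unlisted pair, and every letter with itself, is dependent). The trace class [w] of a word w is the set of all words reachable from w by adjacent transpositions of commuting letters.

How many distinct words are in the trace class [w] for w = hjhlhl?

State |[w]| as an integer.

drop 0:h onto floor
drop 1:j onto {0:h}
drop 2:h onto {1:j}
drop 3:l onto {1:j}
drop 4:h onto {2:h}
drop 5:l onto {3:l}
ground layer = {0:h}
drop-orders for the pieces not yet dropped (sum over which currently-grounded one goes next):
  1 to go: {4} 1  {5} 1
  2 to go: {2,4} 1  {3,5} 1  {4,5} 2
  3 to go: {2,4,5} 3  {3,4,5} 3
  4 to go: {2,3,4,5} 6
  if 0:h drops first: 6 orders

6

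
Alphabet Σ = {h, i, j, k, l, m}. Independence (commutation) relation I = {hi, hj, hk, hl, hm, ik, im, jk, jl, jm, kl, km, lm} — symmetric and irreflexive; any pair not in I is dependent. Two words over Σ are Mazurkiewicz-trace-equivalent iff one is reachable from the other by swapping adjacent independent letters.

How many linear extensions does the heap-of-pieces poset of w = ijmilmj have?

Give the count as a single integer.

piece 0:i — minimal
piece 1:j rests on {0:i}
piece 2:m — minimal
piece 3:i rests on {1:j}
piece 4:l rests on {3:i}
piece 5:m rests on {2:m}
piece 6:j rests on {3:i}
minimal pieces: {0:i, 2:m}
ways to finish when only these pieces remain (= sum over removing one remaining piece with nothing left below it):
  1 left: {4}→1  {5}→1  {6}→1
  2 left: {2,5}→1  {4,5}→2  {4,6}→2  {5,6}→2
  3 left: {2,4,5}→3  {2,5,6}→3  {3,4,6}→2  {4,5,6}→6
  4 left: {1,3,4,6}→2  {2,4,5,6}→12  {3,4,5,6}→8
  5 left: {0,1,3,4,6}→2  {1,3,4,5,6}→10  {2,3,4,5,6}→20
  placing 0:i first → 30 extensions
  placing 2:m first → 12 extensions
total linear extensions = 42

42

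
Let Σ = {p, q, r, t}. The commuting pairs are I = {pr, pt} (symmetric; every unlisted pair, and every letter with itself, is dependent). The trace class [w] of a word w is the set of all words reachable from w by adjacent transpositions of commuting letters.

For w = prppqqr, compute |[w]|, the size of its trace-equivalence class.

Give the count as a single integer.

4

0(p) covers ∅
1(r) covers ∅
2(p) covers 0:p
3(p) covers 2:p
4(q) covers 1:r, 3:p
5(q) covers 4:q
6(r) covers 5:q
floor of heap: 0:p, 1:r
completions by unplaced set U, small U first (add the entries for U minus each lowest piece of U):
  |U|=1: {6}:1
  |U|=2: {5,6}:1
  |U|=3: {4,5,6}:1
  |U|=4: {1,4,5,6}:1  {3,4,5,6}:1
  |U|=5: {1,3,4,5,6}:2  {2,3,4,5,6}:1
  start at 0(p): 3
  start at 1(r): 1
sum over floor = 4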